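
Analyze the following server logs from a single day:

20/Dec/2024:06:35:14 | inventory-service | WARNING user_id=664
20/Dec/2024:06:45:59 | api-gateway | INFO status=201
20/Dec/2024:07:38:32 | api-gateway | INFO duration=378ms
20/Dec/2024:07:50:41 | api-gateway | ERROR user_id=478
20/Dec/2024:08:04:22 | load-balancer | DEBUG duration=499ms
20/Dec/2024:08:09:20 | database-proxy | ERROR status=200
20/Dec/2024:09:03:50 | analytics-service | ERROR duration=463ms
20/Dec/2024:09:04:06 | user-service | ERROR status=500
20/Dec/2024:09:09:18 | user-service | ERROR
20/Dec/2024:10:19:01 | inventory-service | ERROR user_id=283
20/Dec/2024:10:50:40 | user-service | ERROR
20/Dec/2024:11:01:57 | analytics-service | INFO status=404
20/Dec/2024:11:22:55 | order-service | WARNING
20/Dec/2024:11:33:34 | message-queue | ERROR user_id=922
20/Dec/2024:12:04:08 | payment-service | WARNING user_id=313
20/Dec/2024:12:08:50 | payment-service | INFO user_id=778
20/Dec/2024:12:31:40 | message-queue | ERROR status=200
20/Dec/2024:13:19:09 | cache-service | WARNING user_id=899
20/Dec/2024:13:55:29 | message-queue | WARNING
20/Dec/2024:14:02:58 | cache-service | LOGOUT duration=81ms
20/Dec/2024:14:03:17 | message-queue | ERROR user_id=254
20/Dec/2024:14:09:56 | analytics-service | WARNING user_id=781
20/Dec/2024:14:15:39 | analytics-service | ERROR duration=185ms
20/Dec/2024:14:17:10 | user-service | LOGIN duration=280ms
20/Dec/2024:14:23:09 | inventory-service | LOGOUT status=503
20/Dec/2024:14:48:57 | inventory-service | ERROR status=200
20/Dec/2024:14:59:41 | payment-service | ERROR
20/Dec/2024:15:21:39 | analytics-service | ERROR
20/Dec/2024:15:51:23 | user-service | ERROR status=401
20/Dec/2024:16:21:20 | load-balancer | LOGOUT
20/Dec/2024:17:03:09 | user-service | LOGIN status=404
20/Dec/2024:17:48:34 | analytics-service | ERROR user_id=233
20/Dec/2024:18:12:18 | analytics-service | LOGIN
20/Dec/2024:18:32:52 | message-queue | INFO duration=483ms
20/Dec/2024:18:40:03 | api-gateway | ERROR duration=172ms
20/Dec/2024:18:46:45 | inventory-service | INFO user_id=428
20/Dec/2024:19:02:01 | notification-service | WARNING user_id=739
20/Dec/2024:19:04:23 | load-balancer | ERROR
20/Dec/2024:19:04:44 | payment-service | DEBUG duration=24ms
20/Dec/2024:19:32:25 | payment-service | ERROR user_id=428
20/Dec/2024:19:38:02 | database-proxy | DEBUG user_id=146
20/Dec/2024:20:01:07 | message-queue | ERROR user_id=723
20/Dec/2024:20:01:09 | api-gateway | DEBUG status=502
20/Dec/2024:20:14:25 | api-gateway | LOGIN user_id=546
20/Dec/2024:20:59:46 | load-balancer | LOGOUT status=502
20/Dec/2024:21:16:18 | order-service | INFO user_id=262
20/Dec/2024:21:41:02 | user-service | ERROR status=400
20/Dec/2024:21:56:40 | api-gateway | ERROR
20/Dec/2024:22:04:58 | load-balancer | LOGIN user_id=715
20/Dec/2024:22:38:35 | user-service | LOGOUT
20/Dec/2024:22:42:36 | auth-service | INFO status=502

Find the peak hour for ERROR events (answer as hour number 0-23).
14

To find the peak hour:

1. Group all ERROR events by hour
2. Count events in each hour
3. Find hour with maximum count
4. Peak hour: 14 (with 4 events)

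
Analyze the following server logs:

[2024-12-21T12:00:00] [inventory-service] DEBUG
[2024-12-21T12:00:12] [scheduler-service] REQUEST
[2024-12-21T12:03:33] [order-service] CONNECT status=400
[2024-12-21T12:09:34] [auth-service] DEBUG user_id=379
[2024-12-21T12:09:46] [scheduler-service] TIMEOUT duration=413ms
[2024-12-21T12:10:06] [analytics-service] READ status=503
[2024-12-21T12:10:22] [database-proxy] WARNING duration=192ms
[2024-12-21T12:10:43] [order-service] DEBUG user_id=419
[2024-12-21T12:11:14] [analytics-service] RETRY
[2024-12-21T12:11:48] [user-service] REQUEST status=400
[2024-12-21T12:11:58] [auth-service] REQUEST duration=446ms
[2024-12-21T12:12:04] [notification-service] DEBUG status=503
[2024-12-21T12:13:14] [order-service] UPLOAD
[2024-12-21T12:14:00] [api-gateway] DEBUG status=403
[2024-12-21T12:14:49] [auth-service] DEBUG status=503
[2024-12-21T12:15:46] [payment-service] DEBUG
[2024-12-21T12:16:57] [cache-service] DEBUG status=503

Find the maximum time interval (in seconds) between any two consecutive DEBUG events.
574

To find the longest gap:

1. Extract all DEBUG events in chronological order
2. Calculate time differences between consecutive events
3. Find the maximum difference
4. Longest gap: 574 seconds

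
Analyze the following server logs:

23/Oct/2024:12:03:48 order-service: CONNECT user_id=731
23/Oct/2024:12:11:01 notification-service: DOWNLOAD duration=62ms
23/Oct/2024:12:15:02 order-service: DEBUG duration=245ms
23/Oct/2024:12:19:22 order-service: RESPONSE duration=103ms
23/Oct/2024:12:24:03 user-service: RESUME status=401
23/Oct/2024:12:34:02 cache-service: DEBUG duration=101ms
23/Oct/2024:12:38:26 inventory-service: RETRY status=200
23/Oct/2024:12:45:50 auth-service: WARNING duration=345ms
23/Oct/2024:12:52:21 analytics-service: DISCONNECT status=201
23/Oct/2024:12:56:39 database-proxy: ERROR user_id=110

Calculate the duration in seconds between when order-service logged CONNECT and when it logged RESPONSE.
934

To find the time between events:

1. Locate the first CONNECT event for order-service: 23/Oct/2024:12:03:48
2. Locate the first RESPONSE event for order-service: 23/Oct/2024:12:19:22
3. Calculate the difference: 23/Oct/2024:12:19:22 - 23/Oct/2024:12:03:48 = 934 seconds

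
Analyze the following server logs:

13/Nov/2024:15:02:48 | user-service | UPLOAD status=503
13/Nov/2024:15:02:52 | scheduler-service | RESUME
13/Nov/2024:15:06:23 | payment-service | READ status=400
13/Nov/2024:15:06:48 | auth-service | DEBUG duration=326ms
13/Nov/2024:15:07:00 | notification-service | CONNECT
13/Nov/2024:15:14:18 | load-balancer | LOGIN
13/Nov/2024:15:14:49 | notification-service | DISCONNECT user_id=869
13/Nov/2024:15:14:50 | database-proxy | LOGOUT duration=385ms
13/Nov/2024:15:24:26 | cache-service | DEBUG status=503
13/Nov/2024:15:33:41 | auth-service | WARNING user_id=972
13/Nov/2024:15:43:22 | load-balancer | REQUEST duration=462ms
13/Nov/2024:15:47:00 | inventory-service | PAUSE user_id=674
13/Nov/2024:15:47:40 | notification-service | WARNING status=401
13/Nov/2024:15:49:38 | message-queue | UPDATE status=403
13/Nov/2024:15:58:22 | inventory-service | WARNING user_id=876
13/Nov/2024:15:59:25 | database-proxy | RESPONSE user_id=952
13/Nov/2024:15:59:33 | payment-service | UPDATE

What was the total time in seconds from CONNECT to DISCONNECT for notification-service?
469

To calculate state duration:

1. Find CONNECT event for notification-service: 13/Nov/2024:15:07:00
2. Find DISCONNECT event for notification-service: 13/Nov/2024:15:14:49
3. Calculate duration: 13/Nov/2024:15:14:49 - 13/Nov/2024:15:07:00 = 469 seconds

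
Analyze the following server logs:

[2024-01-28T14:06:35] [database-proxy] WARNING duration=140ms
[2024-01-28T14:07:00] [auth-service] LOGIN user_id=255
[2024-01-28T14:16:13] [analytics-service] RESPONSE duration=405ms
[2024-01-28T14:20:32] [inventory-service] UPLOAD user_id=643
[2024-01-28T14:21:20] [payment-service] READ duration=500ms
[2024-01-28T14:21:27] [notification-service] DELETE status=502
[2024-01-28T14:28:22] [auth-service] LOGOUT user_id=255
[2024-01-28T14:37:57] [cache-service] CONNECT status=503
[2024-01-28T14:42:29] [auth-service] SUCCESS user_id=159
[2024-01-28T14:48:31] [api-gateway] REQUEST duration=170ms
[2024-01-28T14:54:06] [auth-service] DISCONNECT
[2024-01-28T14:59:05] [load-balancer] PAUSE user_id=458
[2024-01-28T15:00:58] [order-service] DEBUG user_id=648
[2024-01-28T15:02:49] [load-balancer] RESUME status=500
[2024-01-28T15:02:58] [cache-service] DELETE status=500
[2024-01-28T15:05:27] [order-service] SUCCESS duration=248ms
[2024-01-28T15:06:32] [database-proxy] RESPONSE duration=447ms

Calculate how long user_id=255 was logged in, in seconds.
1282

To calculate session duration:

1. Find LOGIN event for user_id=255: 2024-01-28T14:07:00
2. Find LOGOUT event for user_id=255: 2024-01-28T14:28:22
3. Session duration: 2024-01-28T14:28:22 - 2024-01-28T14:07:00 = 1282 seconds (21 minutes)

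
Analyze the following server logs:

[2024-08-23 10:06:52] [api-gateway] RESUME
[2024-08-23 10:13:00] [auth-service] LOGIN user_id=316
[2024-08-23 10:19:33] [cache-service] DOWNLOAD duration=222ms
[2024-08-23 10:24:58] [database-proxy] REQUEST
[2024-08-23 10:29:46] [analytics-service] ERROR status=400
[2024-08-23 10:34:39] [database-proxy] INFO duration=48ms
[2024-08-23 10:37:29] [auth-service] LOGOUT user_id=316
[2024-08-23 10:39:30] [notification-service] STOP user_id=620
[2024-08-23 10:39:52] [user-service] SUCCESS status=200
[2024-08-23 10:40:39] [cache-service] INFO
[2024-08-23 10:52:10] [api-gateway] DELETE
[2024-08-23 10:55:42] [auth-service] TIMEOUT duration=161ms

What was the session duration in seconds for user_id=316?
1469

To calculate session duration:

1. Find LOGIN event for user_id=316: 2024-08-23 10:13:00
2. Find LOGOUT event for user_id=316: 2024-08-23 10:37:29
3. Session duration: 2024-08-23 10:37:29 - 2024-08-23 10:13:00 = 1469 seconds (24 minutes)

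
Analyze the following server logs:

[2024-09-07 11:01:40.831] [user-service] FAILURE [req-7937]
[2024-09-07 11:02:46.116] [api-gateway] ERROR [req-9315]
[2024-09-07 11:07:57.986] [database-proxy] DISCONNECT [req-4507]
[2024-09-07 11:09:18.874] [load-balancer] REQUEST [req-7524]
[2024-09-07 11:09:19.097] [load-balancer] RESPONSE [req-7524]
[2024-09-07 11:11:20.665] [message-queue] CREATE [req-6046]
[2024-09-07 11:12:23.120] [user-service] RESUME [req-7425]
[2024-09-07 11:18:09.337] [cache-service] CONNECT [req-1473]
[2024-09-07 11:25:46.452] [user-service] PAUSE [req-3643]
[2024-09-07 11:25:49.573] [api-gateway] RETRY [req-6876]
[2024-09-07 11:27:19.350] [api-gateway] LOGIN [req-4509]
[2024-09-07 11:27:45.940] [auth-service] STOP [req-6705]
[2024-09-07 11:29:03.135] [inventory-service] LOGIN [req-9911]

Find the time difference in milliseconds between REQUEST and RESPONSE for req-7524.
223

To calculate latency:

1. Find REQUEST with id req-7524: 2024-09-07 11:09:18.874
2. Find RESPONSE with id req-7524: 2024-09-07 11:09:19.097
3. Latency: 2024-09-07 11:09:19.097 - 2024-09-07 11:09:18.874 = 223ms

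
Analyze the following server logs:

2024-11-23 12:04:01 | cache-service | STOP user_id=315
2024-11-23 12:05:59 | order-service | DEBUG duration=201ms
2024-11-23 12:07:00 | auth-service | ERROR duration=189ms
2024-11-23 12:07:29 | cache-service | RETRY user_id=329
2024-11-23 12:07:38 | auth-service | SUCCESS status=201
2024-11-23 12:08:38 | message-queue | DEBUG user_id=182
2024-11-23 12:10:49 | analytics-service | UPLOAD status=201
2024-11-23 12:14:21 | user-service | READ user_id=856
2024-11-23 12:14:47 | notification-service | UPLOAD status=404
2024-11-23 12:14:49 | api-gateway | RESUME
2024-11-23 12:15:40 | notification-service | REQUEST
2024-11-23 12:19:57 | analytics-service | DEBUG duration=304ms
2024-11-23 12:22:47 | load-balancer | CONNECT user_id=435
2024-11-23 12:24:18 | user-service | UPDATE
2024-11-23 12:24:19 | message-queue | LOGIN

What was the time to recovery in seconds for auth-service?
38

To calculate recovery time:

1. Find ERROR event for auth-service: 2024-11-23 12:07:00
2. Find next SUCCESS event for auth-service: 2024-11-23 12:07:38
3. Recovery time: 2024-11-23 12:07:38 - 2024-11-23 12:07:00 = 38 seconds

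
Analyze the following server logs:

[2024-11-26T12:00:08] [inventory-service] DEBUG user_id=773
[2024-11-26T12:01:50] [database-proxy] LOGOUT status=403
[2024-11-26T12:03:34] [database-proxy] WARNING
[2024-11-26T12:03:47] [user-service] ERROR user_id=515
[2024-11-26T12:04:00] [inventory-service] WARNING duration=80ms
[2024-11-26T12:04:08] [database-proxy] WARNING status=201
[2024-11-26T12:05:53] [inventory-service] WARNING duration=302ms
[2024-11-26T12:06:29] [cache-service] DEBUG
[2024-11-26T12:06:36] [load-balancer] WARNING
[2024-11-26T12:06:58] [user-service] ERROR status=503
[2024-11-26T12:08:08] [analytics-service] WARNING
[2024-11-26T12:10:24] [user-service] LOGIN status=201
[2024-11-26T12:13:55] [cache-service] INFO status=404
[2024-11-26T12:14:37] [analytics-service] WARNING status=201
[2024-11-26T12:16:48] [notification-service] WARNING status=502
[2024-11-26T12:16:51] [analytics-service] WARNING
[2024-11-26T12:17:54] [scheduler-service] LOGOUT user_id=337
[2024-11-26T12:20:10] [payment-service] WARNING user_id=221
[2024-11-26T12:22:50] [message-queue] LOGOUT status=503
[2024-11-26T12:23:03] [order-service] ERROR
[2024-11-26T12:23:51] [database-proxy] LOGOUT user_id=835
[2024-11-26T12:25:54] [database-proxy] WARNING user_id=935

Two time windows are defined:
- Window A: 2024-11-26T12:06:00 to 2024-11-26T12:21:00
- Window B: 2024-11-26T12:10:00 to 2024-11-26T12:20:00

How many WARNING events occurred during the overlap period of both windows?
3

To find overlap events:

1. Window A: 2024-11-26T12:06:00 to 2024-11-26T12:21:00
2. Window B: 2024-11-26T12:10:00 to 2024-11-26T12:20:00
3. Overlap period: 2024-11-26T12:10:00 to 2024-11-26T12:20:00
4. Count WARNING events in overlap: 3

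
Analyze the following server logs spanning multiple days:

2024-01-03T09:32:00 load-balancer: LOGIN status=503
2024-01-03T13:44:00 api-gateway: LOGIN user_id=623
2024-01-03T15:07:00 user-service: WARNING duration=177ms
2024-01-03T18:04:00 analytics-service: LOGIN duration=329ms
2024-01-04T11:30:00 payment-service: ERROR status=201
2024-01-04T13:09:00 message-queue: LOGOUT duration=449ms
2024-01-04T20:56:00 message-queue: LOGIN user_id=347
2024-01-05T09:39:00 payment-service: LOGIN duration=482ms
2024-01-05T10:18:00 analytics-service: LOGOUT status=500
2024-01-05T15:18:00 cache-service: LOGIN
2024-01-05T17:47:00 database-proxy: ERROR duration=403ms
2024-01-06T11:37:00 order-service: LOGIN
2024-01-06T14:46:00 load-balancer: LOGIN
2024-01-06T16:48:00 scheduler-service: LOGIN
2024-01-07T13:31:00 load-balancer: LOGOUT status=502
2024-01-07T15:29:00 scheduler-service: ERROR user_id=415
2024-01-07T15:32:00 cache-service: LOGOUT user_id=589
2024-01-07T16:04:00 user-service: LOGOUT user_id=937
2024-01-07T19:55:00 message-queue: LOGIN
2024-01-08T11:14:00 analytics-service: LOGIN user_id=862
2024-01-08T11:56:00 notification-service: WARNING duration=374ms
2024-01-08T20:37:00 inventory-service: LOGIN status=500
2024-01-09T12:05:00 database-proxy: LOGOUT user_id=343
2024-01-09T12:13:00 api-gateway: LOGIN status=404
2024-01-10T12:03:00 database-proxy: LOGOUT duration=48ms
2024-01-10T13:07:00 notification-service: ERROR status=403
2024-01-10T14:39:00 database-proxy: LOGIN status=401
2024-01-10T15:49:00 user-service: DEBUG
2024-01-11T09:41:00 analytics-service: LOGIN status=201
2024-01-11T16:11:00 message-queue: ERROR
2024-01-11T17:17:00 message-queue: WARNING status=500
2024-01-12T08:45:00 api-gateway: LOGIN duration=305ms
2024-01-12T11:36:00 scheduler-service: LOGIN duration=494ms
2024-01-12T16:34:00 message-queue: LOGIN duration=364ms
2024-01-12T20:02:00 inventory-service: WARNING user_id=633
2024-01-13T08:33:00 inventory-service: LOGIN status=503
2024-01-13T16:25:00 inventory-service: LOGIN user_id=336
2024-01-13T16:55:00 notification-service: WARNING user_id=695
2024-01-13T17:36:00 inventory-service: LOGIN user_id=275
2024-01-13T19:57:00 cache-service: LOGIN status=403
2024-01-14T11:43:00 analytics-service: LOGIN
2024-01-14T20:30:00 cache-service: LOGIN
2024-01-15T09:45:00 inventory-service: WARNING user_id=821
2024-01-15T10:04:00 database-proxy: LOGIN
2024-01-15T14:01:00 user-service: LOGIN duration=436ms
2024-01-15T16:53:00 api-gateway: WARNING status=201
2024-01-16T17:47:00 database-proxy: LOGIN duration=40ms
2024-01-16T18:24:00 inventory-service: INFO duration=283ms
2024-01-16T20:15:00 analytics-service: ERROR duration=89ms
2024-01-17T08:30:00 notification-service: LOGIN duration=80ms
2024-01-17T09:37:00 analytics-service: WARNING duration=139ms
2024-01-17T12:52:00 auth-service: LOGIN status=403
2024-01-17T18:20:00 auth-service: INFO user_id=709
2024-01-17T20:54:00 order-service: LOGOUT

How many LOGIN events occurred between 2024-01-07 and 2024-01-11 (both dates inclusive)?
6

To filter by date range:

1. Date range: 2024-01-07 through 2024-01-11, both dates inclusive
2. Filter for LOGIN events whose date falls in this range
3. Count matching events: 6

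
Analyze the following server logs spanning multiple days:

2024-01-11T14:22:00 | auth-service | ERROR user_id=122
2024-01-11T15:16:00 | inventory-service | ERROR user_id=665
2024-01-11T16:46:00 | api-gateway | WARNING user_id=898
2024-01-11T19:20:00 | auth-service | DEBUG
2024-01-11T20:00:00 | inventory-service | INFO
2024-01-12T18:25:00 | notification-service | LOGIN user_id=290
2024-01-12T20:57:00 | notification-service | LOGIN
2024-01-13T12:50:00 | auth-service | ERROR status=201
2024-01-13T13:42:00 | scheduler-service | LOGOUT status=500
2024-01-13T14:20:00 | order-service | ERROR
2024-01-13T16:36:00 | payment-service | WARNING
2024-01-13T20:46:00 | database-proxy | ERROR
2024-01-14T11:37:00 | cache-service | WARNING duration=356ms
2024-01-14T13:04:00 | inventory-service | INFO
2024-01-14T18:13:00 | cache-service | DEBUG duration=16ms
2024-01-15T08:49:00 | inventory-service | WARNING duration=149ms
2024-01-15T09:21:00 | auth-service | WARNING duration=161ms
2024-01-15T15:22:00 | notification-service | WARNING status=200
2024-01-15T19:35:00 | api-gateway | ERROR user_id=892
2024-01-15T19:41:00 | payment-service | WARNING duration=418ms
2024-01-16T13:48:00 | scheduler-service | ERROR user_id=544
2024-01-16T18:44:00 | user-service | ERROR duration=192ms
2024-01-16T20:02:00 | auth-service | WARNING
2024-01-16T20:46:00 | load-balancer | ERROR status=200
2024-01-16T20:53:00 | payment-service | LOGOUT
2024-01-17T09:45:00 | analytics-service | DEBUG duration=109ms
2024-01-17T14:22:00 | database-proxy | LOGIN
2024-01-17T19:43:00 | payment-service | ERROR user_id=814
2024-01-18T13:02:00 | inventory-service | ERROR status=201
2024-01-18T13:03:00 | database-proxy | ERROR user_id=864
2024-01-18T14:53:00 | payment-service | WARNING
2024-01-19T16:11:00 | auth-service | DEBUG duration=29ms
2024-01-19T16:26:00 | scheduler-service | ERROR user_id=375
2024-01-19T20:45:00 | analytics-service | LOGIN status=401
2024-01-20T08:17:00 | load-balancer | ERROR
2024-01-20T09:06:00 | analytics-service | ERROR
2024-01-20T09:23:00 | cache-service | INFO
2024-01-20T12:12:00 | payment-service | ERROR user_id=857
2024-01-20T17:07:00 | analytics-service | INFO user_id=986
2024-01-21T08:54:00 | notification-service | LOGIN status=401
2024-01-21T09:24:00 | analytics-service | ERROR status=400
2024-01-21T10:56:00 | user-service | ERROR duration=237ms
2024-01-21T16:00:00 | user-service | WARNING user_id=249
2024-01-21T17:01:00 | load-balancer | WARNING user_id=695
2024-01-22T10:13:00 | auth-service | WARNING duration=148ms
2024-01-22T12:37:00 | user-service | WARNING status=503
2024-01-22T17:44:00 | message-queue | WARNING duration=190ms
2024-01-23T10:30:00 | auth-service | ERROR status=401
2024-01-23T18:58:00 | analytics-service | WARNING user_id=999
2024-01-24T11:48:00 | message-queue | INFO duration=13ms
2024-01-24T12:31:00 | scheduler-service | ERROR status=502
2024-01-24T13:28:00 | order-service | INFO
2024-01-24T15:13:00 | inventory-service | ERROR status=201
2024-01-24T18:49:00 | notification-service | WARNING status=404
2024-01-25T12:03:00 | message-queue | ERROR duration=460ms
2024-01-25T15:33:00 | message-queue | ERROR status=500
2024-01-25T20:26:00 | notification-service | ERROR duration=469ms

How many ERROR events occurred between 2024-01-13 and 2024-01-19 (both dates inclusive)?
11

To filter by date range:

1. Date range: 2024-01-13 through 2024-01-19, both dates inclusive
2. Filter for ERROR events whose date falls in this range
3. Count matching events: 11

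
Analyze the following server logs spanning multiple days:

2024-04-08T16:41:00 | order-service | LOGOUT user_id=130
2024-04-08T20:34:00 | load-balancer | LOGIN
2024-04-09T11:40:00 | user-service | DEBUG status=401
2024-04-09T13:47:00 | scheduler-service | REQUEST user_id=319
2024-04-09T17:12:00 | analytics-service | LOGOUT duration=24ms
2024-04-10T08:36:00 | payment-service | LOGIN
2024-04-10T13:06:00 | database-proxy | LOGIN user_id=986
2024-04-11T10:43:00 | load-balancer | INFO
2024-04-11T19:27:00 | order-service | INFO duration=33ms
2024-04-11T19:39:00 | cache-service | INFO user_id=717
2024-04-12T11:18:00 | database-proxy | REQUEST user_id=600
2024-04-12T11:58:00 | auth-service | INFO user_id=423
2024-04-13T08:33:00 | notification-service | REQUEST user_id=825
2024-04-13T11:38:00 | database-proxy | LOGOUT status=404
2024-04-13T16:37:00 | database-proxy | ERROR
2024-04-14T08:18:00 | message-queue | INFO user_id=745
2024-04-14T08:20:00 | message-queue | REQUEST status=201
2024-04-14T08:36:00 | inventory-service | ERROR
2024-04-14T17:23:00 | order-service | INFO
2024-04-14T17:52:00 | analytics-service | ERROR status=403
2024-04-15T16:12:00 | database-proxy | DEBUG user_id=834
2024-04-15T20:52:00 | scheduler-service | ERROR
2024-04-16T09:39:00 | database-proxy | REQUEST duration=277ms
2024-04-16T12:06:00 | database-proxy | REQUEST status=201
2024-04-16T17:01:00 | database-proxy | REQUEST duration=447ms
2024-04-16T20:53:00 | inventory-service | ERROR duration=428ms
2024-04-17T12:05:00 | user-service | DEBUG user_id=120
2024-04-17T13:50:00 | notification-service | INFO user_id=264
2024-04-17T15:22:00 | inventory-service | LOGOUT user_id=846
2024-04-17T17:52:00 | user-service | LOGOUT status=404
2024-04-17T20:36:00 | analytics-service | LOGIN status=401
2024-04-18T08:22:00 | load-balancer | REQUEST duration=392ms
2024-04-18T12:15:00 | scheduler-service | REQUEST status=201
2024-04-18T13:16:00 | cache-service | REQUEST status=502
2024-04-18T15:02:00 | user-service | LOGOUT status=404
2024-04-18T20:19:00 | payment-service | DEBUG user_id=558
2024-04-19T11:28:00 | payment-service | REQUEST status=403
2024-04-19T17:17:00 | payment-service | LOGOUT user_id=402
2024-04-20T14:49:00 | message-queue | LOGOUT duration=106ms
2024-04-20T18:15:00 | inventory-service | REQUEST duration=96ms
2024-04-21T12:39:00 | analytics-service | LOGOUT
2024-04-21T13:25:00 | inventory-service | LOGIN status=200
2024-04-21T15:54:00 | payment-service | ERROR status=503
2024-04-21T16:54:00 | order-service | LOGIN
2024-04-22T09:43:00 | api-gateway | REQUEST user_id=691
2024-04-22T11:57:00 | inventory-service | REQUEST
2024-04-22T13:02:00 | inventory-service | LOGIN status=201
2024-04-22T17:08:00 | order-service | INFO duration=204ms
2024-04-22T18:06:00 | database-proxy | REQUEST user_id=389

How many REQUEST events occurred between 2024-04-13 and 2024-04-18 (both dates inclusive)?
8

To filter by date range:

1. Date range: 2024-04-13 through 2024-04-18, both dates inclusive
2. Filter for REQUEST events whose date falls in this range
3. Count matching events: 8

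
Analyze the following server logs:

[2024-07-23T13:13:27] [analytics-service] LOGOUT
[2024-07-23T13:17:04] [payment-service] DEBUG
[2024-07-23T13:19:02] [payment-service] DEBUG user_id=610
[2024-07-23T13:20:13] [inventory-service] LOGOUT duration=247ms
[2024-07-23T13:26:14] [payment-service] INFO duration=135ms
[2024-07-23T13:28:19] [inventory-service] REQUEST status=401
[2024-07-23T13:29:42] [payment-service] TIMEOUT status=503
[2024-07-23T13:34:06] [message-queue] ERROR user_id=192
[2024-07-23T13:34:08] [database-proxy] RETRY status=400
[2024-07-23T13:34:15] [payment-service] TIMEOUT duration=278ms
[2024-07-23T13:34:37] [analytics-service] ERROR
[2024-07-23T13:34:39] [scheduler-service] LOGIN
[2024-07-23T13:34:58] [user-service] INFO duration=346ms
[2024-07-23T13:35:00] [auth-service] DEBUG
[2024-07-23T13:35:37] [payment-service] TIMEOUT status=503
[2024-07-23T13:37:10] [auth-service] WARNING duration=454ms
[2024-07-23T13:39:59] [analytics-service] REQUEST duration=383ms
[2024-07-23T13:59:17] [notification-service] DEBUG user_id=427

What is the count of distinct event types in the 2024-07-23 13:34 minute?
5

To count unique event types:

1. Filter events in the minute starting at 2024-07-23 13:34
2. Extract event types from matching entries
3. Count unique types: 5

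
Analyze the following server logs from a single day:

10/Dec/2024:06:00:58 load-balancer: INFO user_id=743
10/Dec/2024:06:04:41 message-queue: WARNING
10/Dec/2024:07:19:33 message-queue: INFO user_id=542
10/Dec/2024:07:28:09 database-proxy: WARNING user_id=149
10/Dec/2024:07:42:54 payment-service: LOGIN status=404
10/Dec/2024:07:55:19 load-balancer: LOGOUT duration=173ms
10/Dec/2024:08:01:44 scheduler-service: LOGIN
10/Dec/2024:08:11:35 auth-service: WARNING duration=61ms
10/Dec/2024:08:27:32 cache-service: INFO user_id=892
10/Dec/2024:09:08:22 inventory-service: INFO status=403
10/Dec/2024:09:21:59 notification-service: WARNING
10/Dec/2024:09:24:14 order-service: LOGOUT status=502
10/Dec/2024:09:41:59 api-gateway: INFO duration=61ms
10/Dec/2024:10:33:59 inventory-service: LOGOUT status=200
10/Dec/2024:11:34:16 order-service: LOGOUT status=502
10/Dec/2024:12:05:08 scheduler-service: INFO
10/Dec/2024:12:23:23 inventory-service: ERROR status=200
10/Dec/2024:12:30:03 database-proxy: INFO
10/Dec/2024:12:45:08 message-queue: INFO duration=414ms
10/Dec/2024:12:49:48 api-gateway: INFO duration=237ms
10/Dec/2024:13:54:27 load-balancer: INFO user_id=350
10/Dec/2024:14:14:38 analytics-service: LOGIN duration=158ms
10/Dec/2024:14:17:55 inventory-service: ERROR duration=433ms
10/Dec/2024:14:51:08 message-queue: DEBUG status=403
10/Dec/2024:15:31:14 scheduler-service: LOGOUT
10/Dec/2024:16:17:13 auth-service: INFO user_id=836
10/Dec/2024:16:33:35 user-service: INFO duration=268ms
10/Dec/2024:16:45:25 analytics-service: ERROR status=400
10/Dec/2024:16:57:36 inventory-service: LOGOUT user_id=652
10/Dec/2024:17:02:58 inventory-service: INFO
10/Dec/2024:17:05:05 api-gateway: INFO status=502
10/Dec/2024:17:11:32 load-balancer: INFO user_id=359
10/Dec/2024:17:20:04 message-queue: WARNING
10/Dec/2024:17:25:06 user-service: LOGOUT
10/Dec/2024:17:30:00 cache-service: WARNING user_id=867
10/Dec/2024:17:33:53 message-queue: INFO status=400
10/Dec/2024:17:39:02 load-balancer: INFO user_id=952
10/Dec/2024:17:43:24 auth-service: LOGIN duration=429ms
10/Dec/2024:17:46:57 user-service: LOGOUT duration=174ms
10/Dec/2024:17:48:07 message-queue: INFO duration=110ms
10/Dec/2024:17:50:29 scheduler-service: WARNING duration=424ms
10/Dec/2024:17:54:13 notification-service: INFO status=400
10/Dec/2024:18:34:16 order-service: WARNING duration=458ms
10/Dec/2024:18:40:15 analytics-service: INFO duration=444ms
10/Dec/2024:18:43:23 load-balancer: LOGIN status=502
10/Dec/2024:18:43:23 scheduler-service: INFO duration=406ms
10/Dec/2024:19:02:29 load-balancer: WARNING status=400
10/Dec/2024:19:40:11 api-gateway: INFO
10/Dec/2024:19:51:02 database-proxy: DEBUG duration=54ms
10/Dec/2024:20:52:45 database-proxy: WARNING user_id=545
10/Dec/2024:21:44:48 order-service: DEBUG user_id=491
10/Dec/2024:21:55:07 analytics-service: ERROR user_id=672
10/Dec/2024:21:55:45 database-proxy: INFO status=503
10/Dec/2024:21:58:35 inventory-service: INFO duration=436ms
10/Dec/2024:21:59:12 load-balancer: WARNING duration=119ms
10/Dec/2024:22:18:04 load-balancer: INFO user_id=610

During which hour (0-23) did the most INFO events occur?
17

To find the peak hour:

1. Group all INFO events by hour
2. Count events in each hour
3. Find hour with maximum count
4. Peak hour: 17 (with 7 events)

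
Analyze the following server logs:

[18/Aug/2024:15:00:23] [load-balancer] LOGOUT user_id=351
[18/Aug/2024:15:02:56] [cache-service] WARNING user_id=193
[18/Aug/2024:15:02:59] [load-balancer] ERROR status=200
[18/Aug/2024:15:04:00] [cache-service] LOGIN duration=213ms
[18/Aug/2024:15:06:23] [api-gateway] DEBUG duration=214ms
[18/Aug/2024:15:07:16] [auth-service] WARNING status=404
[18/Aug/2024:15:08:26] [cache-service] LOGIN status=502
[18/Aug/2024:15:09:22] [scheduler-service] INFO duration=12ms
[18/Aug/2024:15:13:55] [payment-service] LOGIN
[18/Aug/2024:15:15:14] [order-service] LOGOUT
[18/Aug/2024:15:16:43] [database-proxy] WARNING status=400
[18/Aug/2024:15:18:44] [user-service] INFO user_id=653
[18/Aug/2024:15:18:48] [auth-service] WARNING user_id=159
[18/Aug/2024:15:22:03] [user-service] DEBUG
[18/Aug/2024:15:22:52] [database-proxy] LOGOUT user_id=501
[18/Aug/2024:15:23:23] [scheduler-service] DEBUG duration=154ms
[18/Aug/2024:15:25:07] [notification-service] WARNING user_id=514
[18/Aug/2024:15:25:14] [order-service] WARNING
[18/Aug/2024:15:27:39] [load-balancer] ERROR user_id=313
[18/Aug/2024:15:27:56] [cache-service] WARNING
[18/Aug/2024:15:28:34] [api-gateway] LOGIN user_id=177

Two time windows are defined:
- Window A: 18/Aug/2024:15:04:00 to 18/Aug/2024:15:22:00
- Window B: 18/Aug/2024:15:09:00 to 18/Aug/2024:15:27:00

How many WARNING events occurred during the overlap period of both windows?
2

To find overlap events:

1. Window A: 18/Aug/2024:15:04:00 to 18/Aug/2024:15:22:00
2. Window B: 18/Aug/2024:15:09:00 to 18/Aug/2024:15:27:00
3. Overlap period: 18/Aug/2024:15:09:00 to 18/Aug/2024:15:22:00
4. Count WARNING events in overlap: 2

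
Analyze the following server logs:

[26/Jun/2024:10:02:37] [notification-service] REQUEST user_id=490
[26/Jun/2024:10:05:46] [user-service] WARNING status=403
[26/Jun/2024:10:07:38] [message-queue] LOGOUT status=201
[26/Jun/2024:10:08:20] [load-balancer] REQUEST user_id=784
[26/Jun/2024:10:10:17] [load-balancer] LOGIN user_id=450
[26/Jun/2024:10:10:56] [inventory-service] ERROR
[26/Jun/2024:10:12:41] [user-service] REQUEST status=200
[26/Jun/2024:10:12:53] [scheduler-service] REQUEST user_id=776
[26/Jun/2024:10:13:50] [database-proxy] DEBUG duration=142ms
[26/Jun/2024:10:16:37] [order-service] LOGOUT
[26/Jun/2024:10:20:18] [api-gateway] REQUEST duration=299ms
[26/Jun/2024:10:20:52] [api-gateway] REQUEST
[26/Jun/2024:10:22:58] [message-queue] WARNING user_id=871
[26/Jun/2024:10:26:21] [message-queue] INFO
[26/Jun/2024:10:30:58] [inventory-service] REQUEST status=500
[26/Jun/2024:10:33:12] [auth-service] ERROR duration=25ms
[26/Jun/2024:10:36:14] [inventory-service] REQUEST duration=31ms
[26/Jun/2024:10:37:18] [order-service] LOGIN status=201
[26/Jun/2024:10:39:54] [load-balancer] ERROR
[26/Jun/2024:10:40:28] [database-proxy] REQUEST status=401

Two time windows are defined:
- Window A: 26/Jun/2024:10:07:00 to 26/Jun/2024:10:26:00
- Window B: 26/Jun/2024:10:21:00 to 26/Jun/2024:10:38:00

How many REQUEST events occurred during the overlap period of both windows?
0

To find overlap events:

1. Window A: 26/Jun/2024:10:07:00 to 26/Jun/2024:10:26:00
2. Window B: 26/Jun/2024:10:21:00 to 26/Jun/2024:10:38:00
3. Overlap period: 26/Jun/2024:10:21:00 to 26/Jun/2024:10:26:00
4. Count REQUEST events in overlap: 0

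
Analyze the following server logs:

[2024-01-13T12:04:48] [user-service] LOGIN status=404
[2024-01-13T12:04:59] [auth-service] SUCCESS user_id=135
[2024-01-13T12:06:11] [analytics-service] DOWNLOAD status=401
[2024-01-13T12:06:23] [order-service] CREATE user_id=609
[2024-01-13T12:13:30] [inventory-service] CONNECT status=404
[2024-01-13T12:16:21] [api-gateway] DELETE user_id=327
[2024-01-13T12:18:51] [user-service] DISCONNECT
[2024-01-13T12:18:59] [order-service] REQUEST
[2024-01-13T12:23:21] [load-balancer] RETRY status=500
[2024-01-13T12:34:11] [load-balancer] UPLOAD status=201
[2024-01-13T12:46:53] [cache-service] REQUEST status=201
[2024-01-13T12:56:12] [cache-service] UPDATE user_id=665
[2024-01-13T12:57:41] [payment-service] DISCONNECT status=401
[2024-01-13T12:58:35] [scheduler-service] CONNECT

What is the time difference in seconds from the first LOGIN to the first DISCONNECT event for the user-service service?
843

To find the time between events:

1. Locate the first LOGIN event for user-service: 2024-01-13T12:04:48
2. Locate the first DISCONNECT event for user-service: 2024-01-13T12:18:51
3. Calculate the difference: 2024-01-13T12:18:51 - 2024-01-13T12:04:48 = 843 seconds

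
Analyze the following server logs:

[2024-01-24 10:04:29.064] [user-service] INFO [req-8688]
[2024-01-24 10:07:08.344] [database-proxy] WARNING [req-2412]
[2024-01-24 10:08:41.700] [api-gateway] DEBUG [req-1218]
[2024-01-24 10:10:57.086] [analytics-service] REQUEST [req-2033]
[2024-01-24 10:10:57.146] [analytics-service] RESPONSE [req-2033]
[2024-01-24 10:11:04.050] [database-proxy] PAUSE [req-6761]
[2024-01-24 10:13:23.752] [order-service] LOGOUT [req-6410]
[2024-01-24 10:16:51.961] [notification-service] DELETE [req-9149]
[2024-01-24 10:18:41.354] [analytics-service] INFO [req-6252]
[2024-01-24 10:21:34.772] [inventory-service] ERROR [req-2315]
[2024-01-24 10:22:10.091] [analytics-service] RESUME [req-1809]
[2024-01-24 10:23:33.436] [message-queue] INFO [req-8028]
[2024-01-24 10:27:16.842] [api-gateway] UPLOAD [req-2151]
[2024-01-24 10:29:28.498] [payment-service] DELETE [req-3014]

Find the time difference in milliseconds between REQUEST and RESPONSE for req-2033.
60

To calculate latency:

1. Find REQUEST with id req-2033: 2024-01-24 10:10:57.086
2. Find RESPONSE with id req-2033: 2024-01-24 10:10:57.146
3. Latency: 2024-01-24 10:10:57.146 - 2024-01-24 10:10:57.086 = 60ms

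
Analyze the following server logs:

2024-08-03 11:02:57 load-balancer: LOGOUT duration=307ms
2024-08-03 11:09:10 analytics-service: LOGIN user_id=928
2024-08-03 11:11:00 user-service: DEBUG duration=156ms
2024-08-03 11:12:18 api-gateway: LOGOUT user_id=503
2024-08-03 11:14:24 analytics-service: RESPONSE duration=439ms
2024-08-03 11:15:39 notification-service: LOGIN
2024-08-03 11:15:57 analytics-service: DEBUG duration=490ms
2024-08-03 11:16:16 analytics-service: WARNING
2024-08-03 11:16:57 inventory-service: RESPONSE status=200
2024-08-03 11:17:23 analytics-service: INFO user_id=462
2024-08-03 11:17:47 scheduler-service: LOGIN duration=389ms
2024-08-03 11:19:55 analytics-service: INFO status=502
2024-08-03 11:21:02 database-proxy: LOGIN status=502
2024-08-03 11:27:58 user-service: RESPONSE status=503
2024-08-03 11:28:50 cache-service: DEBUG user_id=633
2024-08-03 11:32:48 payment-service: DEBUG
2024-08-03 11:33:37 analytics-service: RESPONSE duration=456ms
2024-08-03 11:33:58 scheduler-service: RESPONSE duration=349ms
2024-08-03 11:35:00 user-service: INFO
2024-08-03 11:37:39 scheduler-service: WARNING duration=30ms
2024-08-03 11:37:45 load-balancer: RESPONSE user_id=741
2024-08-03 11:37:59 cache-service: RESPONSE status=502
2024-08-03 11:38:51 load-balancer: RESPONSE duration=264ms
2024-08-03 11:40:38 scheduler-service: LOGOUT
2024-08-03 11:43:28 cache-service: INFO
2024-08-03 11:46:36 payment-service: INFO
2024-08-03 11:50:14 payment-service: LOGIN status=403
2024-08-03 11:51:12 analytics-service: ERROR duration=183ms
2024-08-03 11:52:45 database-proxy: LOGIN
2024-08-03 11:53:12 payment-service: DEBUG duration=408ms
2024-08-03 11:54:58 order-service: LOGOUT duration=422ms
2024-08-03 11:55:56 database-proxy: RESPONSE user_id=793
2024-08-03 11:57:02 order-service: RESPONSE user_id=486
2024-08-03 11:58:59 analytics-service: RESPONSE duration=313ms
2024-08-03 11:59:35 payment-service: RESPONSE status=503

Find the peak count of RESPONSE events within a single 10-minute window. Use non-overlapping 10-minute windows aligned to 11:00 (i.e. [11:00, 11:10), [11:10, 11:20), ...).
5

To find the burst window:

1. Divide the log period into non-overlapping 10-minute windows starting at 11:00
2. Count RESPONSE events in each window
3. Find the window with maximum count
4. Maximum events in a window: 5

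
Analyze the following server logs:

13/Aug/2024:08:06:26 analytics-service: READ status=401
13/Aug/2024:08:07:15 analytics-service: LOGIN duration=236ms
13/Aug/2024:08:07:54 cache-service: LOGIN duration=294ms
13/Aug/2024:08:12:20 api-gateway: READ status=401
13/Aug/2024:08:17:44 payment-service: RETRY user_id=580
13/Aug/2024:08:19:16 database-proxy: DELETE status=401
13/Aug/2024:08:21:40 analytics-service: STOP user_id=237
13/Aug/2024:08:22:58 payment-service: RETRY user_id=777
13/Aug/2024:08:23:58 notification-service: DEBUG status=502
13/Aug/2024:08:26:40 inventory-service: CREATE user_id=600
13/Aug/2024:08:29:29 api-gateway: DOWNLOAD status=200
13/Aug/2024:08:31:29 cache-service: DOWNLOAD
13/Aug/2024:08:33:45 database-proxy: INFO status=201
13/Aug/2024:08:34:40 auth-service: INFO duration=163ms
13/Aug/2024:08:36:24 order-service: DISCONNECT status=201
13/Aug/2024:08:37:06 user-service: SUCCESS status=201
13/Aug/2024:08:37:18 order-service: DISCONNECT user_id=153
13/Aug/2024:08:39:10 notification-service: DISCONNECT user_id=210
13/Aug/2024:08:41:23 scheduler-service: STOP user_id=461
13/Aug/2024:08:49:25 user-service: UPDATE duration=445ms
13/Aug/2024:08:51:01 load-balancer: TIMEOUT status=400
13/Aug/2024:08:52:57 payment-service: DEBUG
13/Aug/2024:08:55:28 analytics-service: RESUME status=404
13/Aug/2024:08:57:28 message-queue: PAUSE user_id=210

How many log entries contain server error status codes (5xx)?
1

To find matching entries:

1. Pattern to match: server error status codes (5xx)
2. Scan each log entry for the pattern
3. Count matches: 1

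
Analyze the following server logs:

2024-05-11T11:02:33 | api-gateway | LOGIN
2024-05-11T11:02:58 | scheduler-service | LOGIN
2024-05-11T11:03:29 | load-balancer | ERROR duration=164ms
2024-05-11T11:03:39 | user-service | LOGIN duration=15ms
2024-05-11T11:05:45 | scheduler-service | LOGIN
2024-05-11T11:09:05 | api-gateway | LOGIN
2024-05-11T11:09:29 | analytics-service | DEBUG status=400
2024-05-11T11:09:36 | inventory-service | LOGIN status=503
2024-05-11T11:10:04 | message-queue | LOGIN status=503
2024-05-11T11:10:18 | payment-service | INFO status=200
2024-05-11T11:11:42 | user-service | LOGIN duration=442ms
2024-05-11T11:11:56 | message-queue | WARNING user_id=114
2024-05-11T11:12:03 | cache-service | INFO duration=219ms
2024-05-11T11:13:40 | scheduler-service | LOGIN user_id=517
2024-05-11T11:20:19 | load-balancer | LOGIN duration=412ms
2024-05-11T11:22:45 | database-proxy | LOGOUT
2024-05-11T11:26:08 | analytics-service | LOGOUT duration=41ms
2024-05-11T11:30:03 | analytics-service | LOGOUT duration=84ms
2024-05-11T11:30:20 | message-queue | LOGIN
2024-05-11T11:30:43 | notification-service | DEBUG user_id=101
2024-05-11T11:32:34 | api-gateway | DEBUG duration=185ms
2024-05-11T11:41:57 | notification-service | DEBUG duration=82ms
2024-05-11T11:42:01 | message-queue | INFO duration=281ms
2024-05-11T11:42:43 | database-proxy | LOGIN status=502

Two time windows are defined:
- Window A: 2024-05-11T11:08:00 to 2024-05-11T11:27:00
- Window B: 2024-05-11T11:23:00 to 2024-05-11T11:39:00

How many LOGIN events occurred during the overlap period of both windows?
0

To find overlap events:

1. Window A: 2024-05-11T11:08:00 to 2024-05-11T11:27:00
2. Window B: 2024-05-11T11:23:00 to 2024-05-11T11:39:00
3. Overlap period: 2024-05-11T11:23:00 to 2024-05-11T11:27:00
4. Count LOGIN events in overlap: 0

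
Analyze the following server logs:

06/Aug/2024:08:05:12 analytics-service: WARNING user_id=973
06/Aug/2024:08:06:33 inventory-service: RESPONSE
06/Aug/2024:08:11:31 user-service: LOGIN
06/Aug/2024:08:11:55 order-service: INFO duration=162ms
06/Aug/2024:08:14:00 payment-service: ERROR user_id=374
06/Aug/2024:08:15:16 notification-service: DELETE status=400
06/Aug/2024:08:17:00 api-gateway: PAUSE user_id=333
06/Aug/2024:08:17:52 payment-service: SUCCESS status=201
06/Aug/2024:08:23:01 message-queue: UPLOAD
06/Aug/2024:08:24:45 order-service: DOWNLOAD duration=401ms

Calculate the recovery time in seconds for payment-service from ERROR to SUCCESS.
232

To calculate recovery time:

1. Find ERROR event for payment-service: 06/Aug/2024:08:14:00
2. Find next SUCCESS event for payment-service: 06/Aug/2024:08:17:52
3. Recovery time: 06/Aug/2024:08:17:52 - 06/Aug/2024:08:14:00 = 232 seconds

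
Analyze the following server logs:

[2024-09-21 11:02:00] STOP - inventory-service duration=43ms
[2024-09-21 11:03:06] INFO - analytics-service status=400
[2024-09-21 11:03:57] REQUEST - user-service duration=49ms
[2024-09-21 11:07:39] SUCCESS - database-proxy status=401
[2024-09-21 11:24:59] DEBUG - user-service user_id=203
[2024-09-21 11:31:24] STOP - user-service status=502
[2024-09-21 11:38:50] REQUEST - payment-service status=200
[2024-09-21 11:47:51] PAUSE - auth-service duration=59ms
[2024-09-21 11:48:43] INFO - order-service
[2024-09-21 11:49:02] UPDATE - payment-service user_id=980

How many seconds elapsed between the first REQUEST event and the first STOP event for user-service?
1647

To find the time between events:

1. Locate the first REQUEST event for user-service: 2024-09-21 11:03:57
2. Locate the first STOP event for user-service: 2024-09-21 11:31:24
3. Calculate the difference: 2024-09-21 11:31:24 - 2024-09-21 11:03:57 = 1647 seconds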